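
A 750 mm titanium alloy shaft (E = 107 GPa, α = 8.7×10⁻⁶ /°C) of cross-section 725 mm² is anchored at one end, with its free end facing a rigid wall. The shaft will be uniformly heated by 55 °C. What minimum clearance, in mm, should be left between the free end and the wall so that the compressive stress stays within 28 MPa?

Free expansion if unrestrained: δ_free = αΔT L = 8.7×10⁻⁶ × 55 × 750 = 0.3589 mm.
A stress of 28 MPa corresponds to the wall pushing the shaft back by σL/E = 28×750/(107×10³) = 0.1963 mm.
The gap must absorb the remainder: g_min = 0.3589 − 0.1963 = 0.1626 mm.

g ≈ 0.163 mm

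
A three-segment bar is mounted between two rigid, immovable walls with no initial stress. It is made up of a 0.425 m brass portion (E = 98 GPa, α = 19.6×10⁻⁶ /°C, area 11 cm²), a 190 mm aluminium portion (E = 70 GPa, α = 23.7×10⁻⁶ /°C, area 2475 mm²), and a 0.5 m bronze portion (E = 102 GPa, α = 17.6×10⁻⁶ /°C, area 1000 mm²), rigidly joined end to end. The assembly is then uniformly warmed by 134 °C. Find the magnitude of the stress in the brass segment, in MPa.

σ ≈ 265 MPa (compressive)

If the supports were absent, the total length change would be Σ αᵢΔT Lᵢ = 19.6×10⁻⁶×134×425 + 23.7×10⁻⁶×134×190 + 17.6×10⁻⁶×134×500 = 2.899 mm.
The walls prevent any net length change, so an axial force P (same in every segment) develops. Compatibility: P · Σ Lᵢ/(AᵢEᵢ) = δ_free.
The series flexibility is Σ Lᵢ/(AᵢEᵢ) = 425/(1100×98×10³) + 190/(2475×70×10³) + 500/(1000×102×10³) = 9.941×10⁻⁶ mm/N.
So P = 2.899 / 9.941×10⁻⁶ = 291.6 kN, compressive.
σ_{brass} = P / A = 291600 / 1100 = 265.1 MPa.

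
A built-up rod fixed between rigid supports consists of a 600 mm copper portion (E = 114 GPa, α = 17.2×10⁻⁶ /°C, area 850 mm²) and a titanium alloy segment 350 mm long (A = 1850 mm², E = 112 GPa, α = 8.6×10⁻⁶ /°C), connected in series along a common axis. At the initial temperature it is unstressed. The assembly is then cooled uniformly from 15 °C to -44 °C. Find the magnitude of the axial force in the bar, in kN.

With the walls removed the bar would change length by δ_free = Σ αᵢΔT Lᵢ = 17.2×10⁻⁶×59×600 + 8.6×10⁻⁶×59×350 = 0.7865 mm.
The rigid supports impose zero overall length change; the single axial force P common to all segments must satisfy P Σ Lᵢ/(AᵢEᵢ) = δ_free.
Σ Lᵢ/(AᵢEᵢ) = 600/(850×114×10³) + 350/(1850×112×10³) = 7.881×10⁻⁶ mm/N.
P = 0.7865 / 7.881×10⁻⁶ = 99790 N = 99.79 kN, tensile.

P ≈ 99.8 kN (tensile)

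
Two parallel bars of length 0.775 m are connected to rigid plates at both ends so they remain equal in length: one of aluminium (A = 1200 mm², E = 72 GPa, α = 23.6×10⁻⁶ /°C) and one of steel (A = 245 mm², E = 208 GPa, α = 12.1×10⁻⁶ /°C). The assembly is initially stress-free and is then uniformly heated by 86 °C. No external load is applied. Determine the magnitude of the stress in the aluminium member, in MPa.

σ ≈ 26.4 MPa (compressive)

The aluminium has the larger α, so on heating it would change length more than the steel if both were free. The rigid plates force a common final length, so the aluminium is put into compression and the steel into tension, with equal and opposite forces P (no external load).
Setting the final lengths equal and cancelling L: (α₁ − α₂)ΔT = P/(A₁E₁) + P/(A₂E₂).
|α₁ − α₂|·ΔT = 11.5×10⁻⁶ × 86 = 0.000989.
1/(A₁E₁) + 1/(A₂E₂) = 1/(1200×72×10³) + 1/(245×208×10³) = 3.12×10⁻⁸ N⁻¹.
P = 0.000989 / 3.12×10⁻⁸ = 31700 N = 31.7 kN.
σ_{aluminium} = P/A₁ = 31700/1200 = 26.42 MPa, compressive.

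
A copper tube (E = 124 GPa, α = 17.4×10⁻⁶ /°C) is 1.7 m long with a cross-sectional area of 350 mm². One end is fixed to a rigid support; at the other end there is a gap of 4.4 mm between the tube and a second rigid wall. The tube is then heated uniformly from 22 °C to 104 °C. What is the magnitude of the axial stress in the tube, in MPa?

If the wall were absent the tube would grow by αΔT L = 17.4×10⁻⁶ × 82 × 1700 = 2.426 mm.
This is smaller than the 4.4 mm clearance, so the tube expands freely without reaching the stop — the stress is zero.

σ ≈ 0 MPa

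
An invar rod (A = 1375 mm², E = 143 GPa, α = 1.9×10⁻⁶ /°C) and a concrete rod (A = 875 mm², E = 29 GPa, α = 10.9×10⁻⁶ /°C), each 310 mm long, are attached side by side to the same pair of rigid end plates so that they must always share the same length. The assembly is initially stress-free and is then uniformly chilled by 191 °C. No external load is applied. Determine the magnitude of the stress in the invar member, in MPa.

Equilibrium of a rigid end plate with no external load gives equal and opposite internal forces ±P in the two members. Since α_{concrete} > α_{invar}, cooling drives the concrete into tension and the invar into compression.
Equating the net (thermal + elastic) strains gives |α₁ − α₂|·ΔT = P·[1/(A₁E₁) + 1/(A₂E₂)].
|α₁ − α₂|·ΔT = 9×10⁻⁶ × 191 = 0.001719.
1/(A₁E₁) + 1/(A₂E₂) = 1/(1375×143×10³) + 1/(875×29×10³) = 4.449×10⁻⁸ N⁻¹.
So P = 0.001719 / 4.449×10⁻⁸ = 38.63 kN.
σ_{invar} = P/A₁ = 38630/1375 = 28.1 MPa, compressive.

σ ≈ 28.1 MPa (compressive)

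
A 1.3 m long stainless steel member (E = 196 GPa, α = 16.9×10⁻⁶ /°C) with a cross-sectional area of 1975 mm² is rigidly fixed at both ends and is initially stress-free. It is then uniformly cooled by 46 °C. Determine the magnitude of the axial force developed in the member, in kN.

P ≈ 301 kN (tensile)

Full restraint means ε = 0, so the stress is σ = EαΔT = 196×10³ × 16.9×10⁻⁶ × 46 = 152.4 MPa.
P = AEαΔT = 1975 × 196×10³ × 16.9×10⁻⁶ × 46 = 300.9 kN (tensile).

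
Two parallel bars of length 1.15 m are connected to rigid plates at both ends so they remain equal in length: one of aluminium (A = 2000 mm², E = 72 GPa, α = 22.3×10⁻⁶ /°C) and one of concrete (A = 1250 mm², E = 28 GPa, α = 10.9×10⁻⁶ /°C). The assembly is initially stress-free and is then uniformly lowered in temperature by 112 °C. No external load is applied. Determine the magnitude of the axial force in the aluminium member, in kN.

Both members must finish at the same length. With the larger α, the aluminium tends to over-contract; the plates restrain it, putting the aluminium in tension and the concrete in compression. With no external load the two internal forces are equal and opposite, magnitude P.
Compatibility of the two members (thermal + elastic change equal): (α₁ − α₂)ΔT = P·[1/(A₁E₁) + 1/(A₂E₂)].
|α₁ − α₂|·ΔT = 11.4×10⁻⁶ × 112 = 0.001277.
1/(A₁E₁) + 1/(A₂E₂) = 1/(2000×72×10³) + 1/(1250×28×10³) = 3.552×10⁻⁸ N⁻¹.
P = 0.001277 / 3.552×10⁻⁸ = 35950 N = 35.95 kN.

P ≈ 36 kN (tensile in the aluminium)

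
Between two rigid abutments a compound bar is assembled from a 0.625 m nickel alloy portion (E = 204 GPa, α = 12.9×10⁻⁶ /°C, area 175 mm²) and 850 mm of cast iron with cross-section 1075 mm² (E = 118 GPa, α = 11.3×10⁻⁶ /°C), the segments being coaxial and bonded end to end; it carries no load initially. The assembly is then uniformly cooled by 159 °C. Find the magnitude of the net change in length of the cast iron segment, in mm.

|ΔL| ≈ 0.75 mm

With the walls removed the bar would change length by δ_free = Σ αᵢΔT Lᵢ = 12.9×10⁻⁶×159×625 + 11.3×10⁻⁶×159×850 = 2.809 mm.
The rigid supports impose zero overall length change; the single axial force P common to all segments must satisfy P Σ Lᵢ/(AᵢEᵢ) = δ_free.
The series flexibility is Σ Lᵢ/(AᵢEᵢ) = 625/(175×204×10³) + 850/(1075×118×10³) = 2.421×10⁻⁵ mm/N.
P = 2.809 / 2.421×10⁻⁵ = 116000 N = 116 kN, tensile.
For the cast iron segment, free thermal change = 11.3×10⁻⁶×159×850 = 1.527 mm and elastic change from P = 116000×850/(1075×118×10³) = 0.7776 mm; these oppose, so the net change is 0.75 mm (segment shortens).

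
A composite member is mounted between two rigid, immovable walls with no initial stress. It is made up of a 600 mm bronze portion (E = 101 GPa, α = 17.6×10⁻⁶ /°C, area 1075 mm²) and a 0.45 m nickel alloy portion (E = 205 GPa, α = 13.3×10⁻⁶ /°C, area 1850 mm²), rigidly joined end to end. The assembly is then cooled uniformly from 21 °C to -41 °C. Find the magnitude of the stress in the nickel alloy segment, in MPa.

If the supports were absent, the total length change would be Σ αᵢΔT Lᵢ = 17.6×10⁻⁶×62×600 + 13.3×10⁻⁶×62×450 = 1.026 mm.
Since the ends are fixed, an axial force P builds up, equal in every segment, with P · Σ Lᵢ/(AᵢEᵢ) = δ_free.
The series flexibility is Σ Lᵢ/(AᵢEᵢ) = 600/(1075×101×10³) + 450/(1850×205×10³) = 6.713×10⁻⁶ mm/N.
So P = 1.026 / 6.713×10⁻⁶ = 152.8 kN, tensile.
σ_{nickel alloy} = P / A = 152800 / 1850 = 82.6 MPa.

σ ≈ 82.6 MPa (tensile)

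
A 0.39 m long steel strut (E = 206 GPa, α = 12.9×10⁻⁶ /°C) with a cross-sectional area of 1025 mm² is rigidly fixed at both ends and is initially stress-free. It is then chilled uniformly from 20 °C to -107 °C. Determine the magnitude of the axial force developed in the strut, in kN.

P ≈ 346 kN (tensile)

With zero net strain, σ = E·αΔT = 206 GPa × 12.9×10⁻⁶ × 127 = 337.5 MPa.
Axial force P = σA = 337.5 × 1025 = 345900 N = 345.9 kN, tensile.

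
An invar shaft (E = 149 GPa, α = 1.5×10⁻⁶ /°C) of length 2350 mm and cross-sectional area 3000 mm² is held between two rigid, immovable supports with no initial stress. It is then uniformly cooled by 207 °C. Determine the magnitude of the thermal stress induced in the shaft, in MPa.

Because both ends are immovable the net strain is zero, and the suppressed thermal strain is αΔT = 1.5×10⁻⁶ × 207 = 310.5×10⁻⁶.
σ = EαΔT = 149×10³ × 1.5×10⁻⁶ × 207 = 46.26 MPa (tensile; the shaft is trying to contract).

σ ≈ 46.3 MPa (tensile)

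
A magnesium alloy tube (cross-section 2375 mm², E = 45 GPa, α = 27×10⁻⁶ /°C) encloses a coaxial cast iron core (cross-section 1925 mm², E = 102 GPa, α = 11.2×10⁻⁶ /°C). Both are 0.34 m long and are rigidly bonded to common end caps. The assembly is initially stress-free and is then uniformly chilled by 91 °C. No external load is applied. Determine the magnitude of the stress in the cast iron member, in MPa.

The magnesium alloy has the larger α, so on cooling it would change length more than the cast iron if both were free. The rigid plates force a common final length, so the magnesium alloy is put into tension and the cast iron into compression, with equal and opposite forces P (no external load).
Setting the final lengths equal and cancelling L: (α₁ − α₂)ΔT = P/(A₁E₁) + P/(A₂E₂).
|α₁ − α₂|·ΔT = 15.8×10⁻⁶ × 91 = 0.001438.
1/(A₁E₁) + 1/(A₂E₂) = 1/(2375×45×10³) + 1/(1925×102×10³) = 1.445×10⁻⁸ N⁻¹.
P = 0.001438 / 1.445×10⁻⁸ = 99500 N = 99.5 kN.
σ_{cast iron} = P/A₂ = 99500/1925 = 51.69 MPa, compressive.

σ ≈ 51.7 MPa (compressive)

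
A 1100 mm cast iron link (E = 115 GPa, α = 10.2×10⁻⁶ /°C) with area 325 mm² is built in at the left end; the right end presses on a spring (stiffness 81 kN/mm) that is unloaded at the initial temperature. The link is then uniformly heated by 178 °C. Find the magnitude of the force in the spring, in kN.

The unrestrained thermal change is αΔT L = 10.2×10⁻⁶ × 178 × 1100 = 1.997 mm.
Let P be the compressive force at the spring. The link shortens elastically by PL/(AE) and the spring compresses by P/k; together these equal δ_free.
P [ L/(AE) + 1/k ] = δ_free → P [ 1100/(325×115×10³) + 1/(81×10³) ] = 1.997.
P = 1.997 / 4.178×10⁻⁵ = 47810 N.

P ≈ 47.8 kN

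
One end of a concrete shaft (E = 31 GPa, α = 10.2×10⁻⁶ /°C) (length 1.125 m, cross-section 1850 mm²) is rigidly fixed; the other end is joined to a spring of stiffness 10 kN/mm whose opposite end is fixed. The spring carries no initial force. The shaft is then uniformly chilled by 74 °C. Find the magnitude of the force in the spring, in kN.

The unrestrained thermal change is αΔT L = 10.2×10⁻⁶ × 74 × 1125 = 0.8491 mm.
Let P be the tensile force in the spring. The shaft extends elastically by PL/(AE) and the spring stretches by P/k; together these equal δ_free.
So P = δ_free / [L/(AE) + 1/k] = 0.8491 / [ 1125/(1850×31×10³) + 1/(10×10³) ].
P = 0.8491 / 0.0001196 = 7099 N.

P ≈ 7.1 kN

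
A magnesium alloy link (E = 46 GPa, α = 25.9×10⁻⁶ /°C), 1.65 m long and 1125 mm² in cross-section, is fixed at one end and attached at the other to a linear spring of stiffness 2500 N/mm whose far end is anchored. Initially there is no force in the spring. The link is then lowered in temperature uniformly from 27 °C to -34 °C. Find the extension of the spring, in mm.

δ ≈ 2.41 mm

The unrestrained thermal change is αΔT L = 25.9×10⁻⁶ × 61 × 1650 = 2.607 mm.
Let P be the tensile force in the spring. The link extends elastically by PL/(AE) and the spring stretches by P/k; together these equal δ_free.
So P = δ_free / [L/(AE) + 1/k] = 2.607 / [ 1650/(1125×46×10³) + 1/(2500) ].
P = 2.607 / 0.0004319 = 6036 N.
Spring extension = P/k = 6036/(2500) = 2.414 mm.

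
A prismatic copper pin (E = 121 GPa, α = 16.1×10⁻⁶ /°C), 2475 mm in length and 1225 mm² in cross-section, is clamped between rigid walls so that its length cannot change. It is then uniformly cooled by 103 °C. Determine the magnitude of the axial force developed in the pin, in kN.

The ends cannot move, so σ = EαΔT = 121×10³ × 16.1×10⁻⁶ × 103 = 200.7 MPa.
Axial force P = σA = 200.7 × 1225 = 245800 N = 245.8 kN, tensile.

P ≈ 246 kN (tensile)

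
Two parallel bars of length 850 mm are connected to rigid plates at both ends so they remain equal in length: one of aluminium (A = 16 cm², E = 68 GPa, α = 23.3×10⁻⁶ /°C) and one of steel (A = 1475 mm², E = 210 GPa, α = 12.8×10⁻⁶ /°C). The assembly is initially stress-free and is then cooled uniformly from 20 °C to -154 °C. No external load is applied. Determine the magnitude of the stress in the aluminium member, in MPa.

Both members must finish at the same length. With the larger α, the aluminium tends to over-contract; the plates restrain it, putting the aluminium in tension and the steel in compression. With no external load the two internal forces are equal and opposite, magnitude P.
Compatibility of the two members (thermal + elastic change equal): (α₁ − α₂)ΔT = P·[1/(A₁E₁) + 1/(A₂E₂)].
|α₁ − α₂|·ΔT = 10.5×10⁻⁶ × 174 = 0.001827.
1/(A₁E₁) + 1/(A₂E₂) = 1/(1600×68×10³) + 1/(1475×210×10³) = 1.242×10⁻⁸ N⁻¹.
So P = 0.001827 / 1.242×10⁻⁸ = 147.1 kN.
σ_{aluminium} = P/A₁ = 147100/1600 = 91.94 MPa, tensile.

σ ≈ 91.9 MPa (tensile)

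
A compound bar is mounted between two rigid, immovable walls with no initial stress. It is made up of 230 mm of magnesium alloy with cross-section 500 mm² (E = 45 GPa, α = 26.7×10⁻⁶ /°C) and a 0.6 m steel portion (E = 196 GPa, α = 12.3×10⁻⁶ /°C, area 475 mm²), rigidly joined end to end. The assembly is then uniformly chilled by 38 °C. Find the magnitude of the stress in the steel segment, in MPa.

σ ≈ 64.9 MPa (tensile)

Free thermal contraction of the whole bar: Σ αᵢΔT Lᵢ = 26.7×10⁻⁶×38×230 + 12.3×10⁻⁶×38×600 = 0.5138 mm.
The rigid supports impose zero overall length change; the single axial force P common to all segments must satisfy P Σ Lᵢ/(AᵢEᵢ) = δ_free.
Σ Lᵢ/(AᵢEᵢ) = 230/(500×45×10³) + 600/(475×196×10³) = 1.667×10⁻⁵ mm/N.
Hence P = δ_free / Σ(L/AE) = 0.5138/1.667×10⁻⁵ = 30.83 kN (tensile).
σ_{steel} = P / A = 30830 / 475 = 64.9 MPa.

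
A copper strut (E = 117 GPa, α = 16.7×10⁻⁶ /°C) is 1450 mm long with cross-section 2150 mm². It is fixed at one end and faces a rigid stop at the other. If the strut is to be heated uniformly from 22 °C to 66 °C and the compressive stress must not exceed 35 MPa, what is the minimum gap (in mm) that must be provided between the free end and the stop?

Free expansion if unrestrained: δ_free = αΔT L = 16.7×10⁻⁶ × 44 × 1450 = 1.065 mm.
At the allowable stress the elastic shortening the wall may impose is σL/E = 35 × 1450 / (117×10³) = 0.4338 mm.
The gap must absorb the remainder: g_min = 1.065 − 0.4338 = 0.6317 mm.

g ≈ 0.632 mm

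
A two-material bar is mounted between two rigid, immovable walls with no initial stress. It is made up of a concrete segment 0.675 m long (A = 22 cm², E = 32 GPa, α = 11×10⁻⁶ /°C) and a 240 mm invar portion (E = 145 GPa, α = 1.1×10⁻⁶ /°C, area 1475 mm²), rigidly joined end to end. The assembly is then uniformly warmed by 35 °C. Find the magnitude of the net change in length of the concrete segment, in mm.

With the walls removed the bar would change length by δ_free = Σ αᵢΔT Lᵢ = 11×10⁻⁶×35×675 + 1.1×10⁻⁶×35×240 = 0.2691 mm.
Since the ends are fixed, an axial force P builds up, equal in every segment, with P · Σ Lᵢ/(AᵢEᵢ) = δ_free.
Σ Lᵢ/(AᵢEᵢ) = 675/(2200×32×10³) + 240/(1475×145×10³) = 1.071×10⁻⁵ mm/N.
So P = 0.2691 / 1.071×10⁻⁵ = 25.13 kN, compressive.
For the concrete segment, free thermal change = 11×10⁻⁶×35×675 = 0.2599 mm and elastic change from P = 25130×675/(2200×32×10³) = 0.2409 mm; these oppose, so the net change is 0.019 mm (segment lengthens).

|ΔL| ≈ 0.019 mm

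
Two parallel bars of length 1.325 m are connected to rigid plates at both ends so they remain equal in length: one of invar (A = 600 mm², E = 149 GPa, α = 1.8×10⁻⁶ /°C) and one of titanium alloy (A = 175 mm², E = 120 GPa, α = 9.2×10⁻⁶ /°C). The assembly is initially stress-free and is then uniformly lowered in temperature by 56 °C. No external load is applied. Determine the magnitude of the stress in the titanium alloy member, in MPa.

σ ≈ 40.3 MPa (tensile)

Both members must finish at the same length. With the larger α, the titanium alloy tends to over-contract; the plates restrain it, putting the titanium alloy in tension and the invar in compression. With no external load the two internal forces are equal and opposite, magnitude P.
Equating the net (thermal + elastic) strains gives |α₁ − α₂|·ΔT = P·[1/(A₁E₁) + 1/(A₂E₂)].
|α₁ − α₂|·ΔT = 7.4×10⁻⁶ × 56 = 0.0004144.
1/(A₁E₁) + 1/(A₂E₂) = 1/(600×149×10³) + 1/(175×120×10³) = 5.88×10⁻⁸ N⁻¹.
P = 0.0004144 / 5.88×10⁻⁸ = 7047 N = 7.047 kN.
σ_{titanium alloy} = P/A₂ = 7047/175 = 40.27 MPa, tensile.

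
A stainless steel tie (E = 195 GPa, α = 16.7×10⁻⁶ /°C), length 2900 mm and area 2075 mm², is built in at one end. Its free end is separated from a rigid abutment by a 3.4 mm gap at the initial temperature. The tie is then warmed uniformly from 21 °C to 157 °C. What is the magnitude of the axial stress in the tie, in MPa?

If the wall were absent the tie would grow by αΔT L = 16.7×10⁻⁶ × 136 × 2900 = 6.586 mm.
The gap closes (δ_free > 3.4 mm) and the wall then resists a further 6.586 − 3.4 = 3.186 mm of expansion.
That suppressed elongation corresponds to σ = E·Δ/L = 195×10³ × 3.186/2900 = 214.3 MPa.

σ ≈ 214 MPa (compressive)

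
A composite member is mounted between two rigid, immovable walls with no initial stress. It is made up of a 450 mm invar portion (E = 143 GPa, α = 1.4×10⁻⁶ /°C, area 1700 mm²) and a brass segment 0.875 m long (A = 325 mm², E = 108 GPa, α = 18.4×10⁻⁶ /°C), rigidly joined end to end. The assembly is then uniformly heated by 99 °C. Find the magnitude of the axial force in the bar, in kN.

If the supports were absent, the total length change would be Σ αᵢΔT Lᵢ = 1.4×10⁻⁶×99×450 + 18.4×10⁻⁶×99×875 = 1.656 mm.
The rigid supports impose zero overall length change; the single axial force P common to all segments must satisfy P Σ Lᵢ/(AᵢEᵢ) = δ_free.
Σ Lᵢ/(AᵢEᵢ) = 450/(1700×143×10³) + 875/(325×108×10³) = 2.678×10⁻⁵ mm/N.
P = 1.656 / 2.678×10⁻⁵ = 61850 N = 61.85 kN, compressive.

P ≈ 61.8 kN (compressive)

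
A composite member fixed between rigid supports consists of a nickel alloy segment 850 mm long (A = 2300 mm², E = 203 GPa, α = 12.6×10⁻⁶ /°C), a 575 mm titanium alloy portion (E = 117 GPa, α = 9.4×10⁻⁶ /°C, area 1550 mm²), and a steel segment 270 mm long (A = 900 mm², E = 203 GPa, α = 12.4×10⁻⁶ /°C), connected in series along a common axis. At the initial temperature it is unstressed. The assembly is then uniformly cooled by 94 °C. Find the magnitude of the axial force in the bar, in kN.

P ≈ 283 kN (tensile)

If the supports were absent, the total length change would be Σ αᵢΔT Lᵢ = 12.6×10⁻⁶×94×850 + 9.4×10⁻⁶×94×575 + 12.4×10⁻⁶×94×270 = 1.83 mm.
The walls prevent any net length change, so an axial force P (same in every segment) develops. Compatibility: P · Σ Lᵢ/(AᵢEᵢ) = δ_free.
Σ Lᵢ/(AᵢEᵢ) = 850/(2300×203×10³) + 575/(1550×117×10³) + 270/(900×203×10³) = 6.469×10⁻⁶ mm/N.
Hence P = δ_free / Σ(L/AE) = 1.83/6.469×10⁻⁶ = 282.8 kN (tensile).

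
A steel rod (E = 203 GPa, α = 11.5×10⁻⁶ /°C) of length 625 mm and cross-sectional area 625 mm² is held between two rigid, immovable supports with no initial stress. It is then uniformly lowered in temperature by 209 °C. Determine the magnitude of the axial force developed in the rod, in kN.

Full restraint means ε = 0, so the stress is σ = EαΔT = 203×10³ × 11.5×10⁻⁶ × 209 = 487.9 MPa.
Then P = σA = 487.9 × 625 mm² = 304.9 kN, tensile.

P ≈ 305 kN (tensile)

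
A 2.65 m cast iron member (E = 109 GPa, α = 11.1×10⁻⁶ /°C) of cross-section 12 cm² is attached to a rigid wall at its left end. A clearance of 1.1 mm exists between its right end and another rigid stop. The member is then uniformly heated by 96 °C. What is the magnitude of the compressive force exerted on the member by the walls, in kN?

Unrestrained expansion: δ_free = αΔT L = 11.1×10⁻⁶ × 96 × 2650 = 2.824 mm.
This exceeds the 1.1 mm gap, so the wall pushes back. The portion of expansion that must be recovered elastically is δ_free − gap = 2.824 − 1.1 = 1.724 mm.
That suppressed elongation corresponds to σ = E·Δ/L = 109×10³ × 1.724/2650 = 70.91 MPa.
P = σA = 70.91 × 1200 = 85.09 kN.

P ≈ 85.1 kN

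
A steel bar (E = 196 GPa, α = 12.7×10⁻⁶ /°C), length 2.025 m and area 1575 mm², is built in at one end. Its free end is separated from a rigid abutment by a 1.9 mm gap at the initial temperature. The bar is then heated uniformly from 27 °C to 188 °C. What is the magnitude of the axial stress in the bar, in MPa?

If the wall were absent the bar would grow by αΔT L = 12.7×10⁻⁶ × 161 × 2025 = 4.141 mm.
This exceeds the 1.9 mm gap, so the wall pushes back. The portion of expansion that must be recovered elastically is δ_free − gap = 4.141 − 1.9 = 2.241 mm.
So σ = E(δ_free − g)/L = 196×10³ × 2.241/2025 = 216.9 MPa.

σ ≈ 217 MPa (compressive)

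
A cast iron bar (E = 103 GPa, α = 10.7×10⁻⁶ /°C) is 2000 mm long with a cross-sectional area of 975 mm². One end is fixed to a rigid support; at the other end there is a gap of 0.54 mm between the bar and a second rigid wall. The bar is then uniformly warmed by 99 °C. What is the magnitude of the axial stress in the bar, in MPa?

Free thermal elongation = αΔT L = 10.7×10⁻⁶ × 99 × 2000 = 2.119 mm.
This exceeds the 0.54 mm gap, so the wall pushes back. The portion of expansion that must be recovered elastically is δ_free − gap = 2.119 − 0.54 = 1.579 mm.
That suppressed elongation corresponds to σ = E·Δ/L = 103×10³ × 1.579/2000 = 81.3 MPa.

σ ≈ 81.3 MPa (compressive)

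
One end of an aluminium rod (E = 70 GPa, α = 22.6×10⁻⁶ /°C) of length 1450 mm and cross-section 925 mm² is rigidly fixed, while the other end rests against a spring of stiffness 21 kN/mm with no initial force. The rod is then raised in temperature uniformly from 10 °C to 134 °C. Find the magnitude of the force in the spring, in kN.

P ≈ 58 kN

If the spring were absent the rod would lengthen by αΔT L = 22.6×10⁻⁶ × 124 × 1450 = 4.063 mm.
Let P be the compressive force at the spring. The rod shortens elastically by PL/(AE) and the spring compresses by P/k; together these equal δ_free.
So P = δ_free / [L/(AE) + 1/k] = 4.063 / [ 1450/(925×70×10³) + 1/(21×10³) ].
P = 4.063 / 7.001×10⁻⁵ = 58040 N.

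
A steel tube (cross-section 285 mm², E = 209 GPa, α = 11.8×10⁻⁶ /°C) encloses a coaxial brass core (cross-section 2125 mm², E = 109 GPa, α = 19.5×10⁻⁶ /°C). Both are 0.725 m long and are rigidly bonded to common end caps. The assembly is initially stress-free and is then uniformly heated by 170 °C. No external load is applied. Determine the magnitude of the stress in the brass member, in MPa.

σ ≈ 29.2 MPa (compressive)

The brass has the larger α, so on heating it would change length more than the steel if both were free. The rigid plates force a common final length, so the brass is put into compression and the steel into tension, with equal and opposite forces P (no external load).
Setting the final lengths equal and cancelling L: (α₁ − α₂)ΔT = P/(A₁E₁) + P/(A₂E₂).
|α₁ − α₂|·ΔT = 7.7×10⁻⁶ × 170 = 0.001309.
1/(A₁E₁) + 1/(A₂E₂) = 1/(285×209×10³) + 1/(2125×109×10³) = 2.111×10⁻⁸ N⁻¹.
P = 0.001309 / 2.111×10⁻⁸ = 62020 N = 62.02 kN.
σ_{brass} = P/A₂ = 62020/2125 = 29.19 MPa, compressive.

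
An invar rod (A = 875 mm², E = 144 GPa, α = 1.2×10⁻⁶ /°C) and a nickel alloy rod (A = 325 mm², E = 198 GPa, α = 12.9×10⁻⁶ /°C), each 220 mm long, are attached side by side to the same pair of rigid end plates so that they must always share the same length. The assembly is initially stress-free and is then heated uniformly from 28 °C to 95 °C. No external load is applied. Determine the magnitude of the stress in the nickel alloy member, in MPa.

σ ≈ 103 MPa (compressive)

Equilibrium of a rigid end plate with no external load gives equal and opposite internal forces ±P in the two members. Since α_{nickel alloy} > α_{invar}, heating drives the nickel alloy into compression and the invar into tension.
Setting the final lengths equal and cancelling L: (α₁ − α₂)ΔT = P/(A₁E₁) + P/(A₂E₂).
|α₁ − α₂|·ΔT = 11.7×10⁻⁶ × 67 = 0.0007839.
1/(A₁E₁) + 1/(A₂E₂) = 1/(875×144×10³) + 1/(325×198×10³) = 2.348×10⁻⁸ N⁻¹.
P = 0.0007839 / 2.348×10⁻⁸ = 33390 N = 33.39 kN.
σ_{nickel alloy} = P/A₂ = 33390/325 = 102.7 MPa, compressive.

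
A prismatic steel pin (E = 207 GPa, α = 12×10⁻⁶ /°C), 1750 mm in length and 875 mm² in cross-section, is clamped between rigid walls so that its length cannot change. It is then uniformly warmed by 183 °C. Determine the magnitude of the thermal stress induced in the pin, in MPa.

Because both ends are immovable the net strain is zero, and the suppressed thermal strain is αΔT = 12×10⁻⁶ × 183 = 2196×10⁻⁶.
The stress required to suppress this strain is σ = Eε = 207×10³ × 2196×10⁻⁶ = 454.6 MPa, compressive since the pin is trying to expand.

σ ≈ 455 MPa (compressive)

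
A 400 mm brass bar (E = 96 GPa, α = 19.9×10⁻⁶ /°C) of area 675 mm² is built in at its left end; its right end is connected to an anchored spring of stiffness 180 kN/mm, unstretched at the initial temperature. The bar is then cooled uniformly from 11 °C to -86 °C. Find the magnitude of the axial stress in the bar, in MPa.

If the spring were absent the bar would shorten by αΔT L = 19.9×10⁻⁶ × 97 × 400 = 0.7721 mm.
Let P be the tensile force in the spring. The bar extends elastically by PL/(AE) and the spring stretches by P/k; together these equal δ_free.
So P = δ_free / [L/(AE) + 1/k] = 0.7721 / [ 400/(675×96×10³) + 1/(180×10³) ].
P = 0.7721 / 1.173×10⁻⁵ = 65830 N.
σ = P/A = 65830/675 = 97.53 MPa.

σ ≈ 97.5 MPa (tensile)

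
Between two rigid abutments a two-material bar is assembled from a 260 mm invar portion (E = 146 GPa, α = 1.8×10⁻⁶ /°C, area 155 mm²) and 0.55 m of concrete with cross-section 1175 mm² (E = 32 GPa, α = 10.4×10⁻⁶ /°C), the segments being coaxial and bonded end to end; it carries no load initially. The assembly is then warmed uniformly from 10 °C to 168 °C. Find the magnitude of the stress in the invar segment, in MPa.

σ ≈ 242 MPa (compressive)

If the supports were absent, the total length change would be Σ αᵢΔT Lᵢ = 1.8×10⁻⁶×158×260 + 10.4×10⁻⁶×158×550 = 0.9777 mm.
Since the ends are fixed, an axial force P builds up, equal in every segment, with P · Σ Lᵢ/(AᵢEᵢ) = δ_free.
Σ Lᵢ/(AᵢEᵢ) = 260/(155×146×10³) + 550/(1175×32×10³) = 2.612×10⁻⁵ mm/N.
So P = 0.9777 / 2.612×10⁻⁵ = 37.44 kN, compressive.
σ_{invar} = P / A = 37440 / 155 = 241.5 MPa.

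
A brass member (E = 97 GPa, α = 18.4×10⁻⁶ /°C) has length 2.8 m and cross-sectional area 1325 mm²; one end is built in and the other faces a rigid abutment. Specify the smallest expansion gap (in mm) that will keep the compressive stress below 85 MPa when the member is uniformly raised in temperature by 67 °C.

g ≈ 0.998 mm

With no wall the member would lengthen by αΔT L = 18.4×10⁻⁶ × 67 × 2800 = 3.452 mm.
A stress of 85 MPa corresponds to the wall pushing the member back by σL/E = 85×2800/(97×10³) = 2.454 mm.
The gap must absorb the remainder: g_min = 3.452 − 2.454 = 0.9982 mm.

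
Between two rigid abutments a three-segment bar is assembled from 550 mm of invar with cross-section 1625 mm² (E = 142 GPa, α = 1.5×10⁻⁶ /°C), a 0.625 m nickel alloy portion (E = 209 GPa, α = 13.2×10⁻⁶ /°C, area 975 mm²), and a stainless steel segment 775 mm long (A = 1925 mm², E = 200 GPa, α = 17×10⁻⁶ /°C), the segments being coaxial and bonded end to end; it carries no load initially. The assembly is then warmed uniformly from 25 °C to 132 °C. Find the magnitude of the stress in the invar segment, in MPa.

σ ≈ 196 MPa (compressive)

With the walls removed the bar would change length by δ_free = Σ αᵢΔT Lᵢ = 1.5×10⁻⁶×107×550 + 13.2×10⁻⁶×107×625 + 17×10⁻⁶×107×775 = 2.381 mm.
The walls prevent any net length change, so an axial force P (same in every segment) develops. Compatibility: P · Σ Lᵢ/(AᵢEᵢ) = δ_free.
Σ Lᵢ/(AᵢEᵢ) = 550/(1625×142×10³) + 625/(975×209×10³) + 775/(1925×200×10³) = 7.464×10⁻⁶ mm/N.
P = 2.381 / 7.464×10⁻⁶ = 319000 N = 319 kN, compressive.
σ_{invar} = P / A = 319000 / 1625 = 196.3 MPa.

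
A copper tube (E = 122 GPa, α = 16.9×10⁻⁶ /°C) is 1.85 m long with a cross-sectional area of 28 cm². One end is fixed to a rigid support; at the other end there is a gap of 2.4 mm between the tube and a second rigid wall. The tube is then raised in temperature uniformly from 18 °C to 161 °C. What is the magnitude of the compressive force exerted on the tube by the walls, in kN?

P ≈ 382 kN

Unrestrained expansion: δ_free = αΔT L = 16.9×10⁻⁶ × 143 × 1850 = 4.471 mm.
After closing the 2.4 mm clearance, 4.471 − 2.4 = 2.071 mm of expansion remains to be suppressed by the wall.
So σ = E(δ_free − g)/L = 122×10³ × 2.071/1850 = 136.6 MPa.
P = σA = 136.6 × 2800 = 382.4 kN.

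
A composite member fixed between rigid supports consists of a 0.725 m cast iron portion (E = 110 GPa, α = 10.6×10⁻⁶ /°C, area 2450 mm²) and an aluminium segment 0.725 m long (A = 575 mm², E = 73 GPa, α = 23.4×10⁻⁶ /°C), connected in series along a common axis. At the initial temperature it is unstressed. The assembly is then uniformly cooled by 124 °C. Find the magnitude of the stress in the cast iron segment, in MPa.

σ ≈ 62.5 MPa (tensile)

If the supports were absent, the total length change would be Σ αᵢΔT Lᵢ = 10.6×10⁻⁶×124×725 + 23.4×10⁻⁶×124×725 = 3.057 mm.
The rigid supports impose zero overall length change; the single axial force P common to all segments must satisfy P Σ Lᵢ/(AᵢEᵢ) = δ_free.
The series flexibility is Σ Lᵢ/(AᵢEᵢ) = 725/(2450×110×10³) + 725/(575×73×10³) = 1.996×10⁻⁵ mm/N.
So P = 3.057 / 1.996×10⁻⁵ = 153.1 kN, tensile.
σ_{cast iron} = P / A = 153100 / 2450 = 62.5 MPa.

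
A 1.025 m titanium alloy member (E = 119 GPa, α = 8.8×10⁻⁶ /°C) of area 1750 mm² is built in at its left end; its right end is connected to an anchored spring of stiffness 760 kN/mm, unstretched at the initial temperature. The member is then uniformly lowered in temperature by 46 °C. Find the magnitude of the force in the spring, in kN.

If the spring were absent the member would shorten by αΔT L = 8.8×10⁻⁶ × 46 × 1025 = 0.4149 mm.
Let P be the tensile force in the spring. The member extends elastically by PL/(AE) and the spring stretches by P/k; together these equal δ_free.
P [ L/(AE) + 1/k ] = δ_free → P [ 1025/(1750×119×10³) + 1/(760×10³) ] = 0.4149.
P = 0.4149 / 6.238×10⁻⁶ = 66520 N.

P ≈ 66.5 kN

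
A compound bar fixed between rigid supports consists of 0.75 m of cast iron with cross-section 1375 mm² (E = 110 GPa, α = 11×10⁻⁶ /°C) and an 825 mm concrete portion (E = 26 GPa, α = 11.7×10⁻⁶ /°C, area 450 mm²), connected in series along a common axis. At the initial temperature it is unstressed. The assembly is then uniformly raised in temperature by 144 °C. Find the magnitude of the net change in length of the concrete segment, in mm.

Free thermal expansion of the whole bar: Σ αᵢΔT Lᵢ = 11×10⁻⁶×144×750 + 11.7×10⁻⁶×144×825 = 2.578 mm.
Since the ends are fixed, an axial force P builds up, equal in every segment, with P · Σ Lᵢ/(AᵢEᵢ) = δ_free.
The series flexibility is Σ Lᵢ/(AᵢEᵢ) = 750/(1375×110×10³) + 825/(450×26×10³) = 7.547×10⁻⁵ mm/N.
P = 2.578 / 7.547×10⁻⁵ = 34160 N = 34.16 kN, compressive.
For the concrete segment, free thermal change = 11.7×10⁻⁶×144×825 = 1.39 mm and elastic change from P = 34160×825/(450×26×10³) = 2.409 mm; these oppose, so the net change is 1.02 mm (segment shortens).

|ΔL| ≈ 1.02 mm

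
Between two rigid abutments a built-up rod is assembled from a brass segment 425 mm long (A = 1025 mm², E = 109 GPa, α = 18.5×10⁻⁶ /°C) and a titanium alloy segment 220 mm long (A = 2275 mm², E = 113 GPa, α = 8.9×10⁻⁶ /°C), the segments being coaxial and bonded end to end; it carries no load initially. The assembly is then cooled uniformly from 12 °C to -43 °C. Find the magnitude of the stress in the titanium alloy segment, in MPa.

If the supports were absent, the total length change would be Σ αᵢΔT Lᵢ = 18.5×10⁻⁶×55×425 + 8.9×10⁻⁶×55×220 = 0.5401 mm.
The rigid supports impose zero overall length change; the single axial force P common to all segments must satisfy P Σ Lᵢ/(AᵢEᵢ) = δ_free.
Σ Lᵢ/(AᵢEᵢ) = 425/(1025×109×10³) + 220/(2275×113×10³) = 4.66×10⁻⁶ mm/N.
So P = 0.5401 / 4.66×10⁻⁶ = 115.9 kN, tensile.
σ_{titanium alloy} = P / A = 115900 / 2275 = 50.95 MPa.

σ ≈ 51 MPa (tensile)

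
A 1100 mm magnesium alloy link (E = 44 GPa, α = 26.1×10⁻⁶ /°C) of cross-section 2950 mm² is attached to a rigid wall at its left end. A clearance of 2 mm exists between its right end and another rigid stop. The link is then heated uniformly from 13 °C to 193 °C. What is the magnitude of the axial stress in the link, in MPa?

σ ≈ 127 MPa (compressive)

Unrestrained expansion: δ_free = αΔT L = 26.1×10⁻⁶ × 180 × 1100 = 5.168 mm.
The gap closes (δ_free > 2 mm) and the wall then resists a further 5.168 − 2 = 3.168 mm of expansion.
So σ = E(δ_free − g)/L = 44×10³ × 3.168/1100 = 126.7 MPa.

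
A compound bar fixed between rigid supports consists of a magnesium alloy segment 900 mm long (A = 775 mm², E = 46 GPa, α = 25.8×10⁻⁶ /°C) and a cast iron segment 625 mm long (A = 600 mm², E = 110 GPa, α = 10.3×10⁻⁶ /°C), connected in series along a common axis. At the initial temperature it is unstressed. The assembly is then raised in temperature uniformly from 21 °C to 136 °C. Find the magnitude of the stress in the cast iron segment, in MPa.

With the walls removed the bar would change length by δ_free = Σ αᵢΔT Lᵢ = 25.8×10⁻⁶×115×900 + 10.3×10⁻⁶×115×625 = 3.411 mm.
The walls prevent any net length change, so an axial force P (same in every segment) develops. Compatibility: P · Σ Lᵢ/(AᵢEᵢ) = δ_free.
Σ Lᵢ/(AᵢEᵢ) = 900/(775×46×10³) + 625/(600×110×10³) = 3.472×10⁻⁵ mm/N.
P = 3.411 / 3.472×10⁻⁵ = 98250 N = 98.25 kN, compressive.
σ_{cast iron} = P / A = 98250 / 600 = 163.7 MPa.

σ ≈ 164 MPa (compressive)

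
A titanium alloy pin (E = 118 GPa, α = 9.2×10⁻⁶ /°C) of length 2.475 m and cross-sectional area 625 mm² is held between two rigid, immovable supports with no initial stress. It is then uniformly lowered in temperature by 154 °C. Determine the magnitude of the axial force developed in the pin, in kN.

Full restraint means ε = 0, so the stress is σ = EαΔT = 118×10³ × 9.2×10⁻⁶ × 154 = 167.2 MPa.
Then P = σA = 167.2 × 625 mm² = 104.5 kN, tensile.

P ≈ 104 kN (tensile)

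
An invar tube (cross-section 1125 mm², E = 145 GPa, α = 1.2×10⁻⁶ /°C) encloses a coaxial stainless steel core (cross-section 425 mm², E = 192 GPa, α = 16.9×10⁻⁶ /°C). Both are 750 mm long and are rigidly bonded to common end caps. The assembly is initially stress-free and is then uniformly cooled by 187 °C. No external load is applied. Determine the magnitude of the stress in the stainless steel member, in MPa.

σ ≈ 376 MPa (tensile)

The stainless steel has the larger α, so on cooling it would change length more than the invar if both were free. The rigid plates force a common final length, so the stainless steel is put into tension and the invar into compression, with equal and opposite forces P (no external load).
Equating the net (thermal + elastic) strains gives |α₁ − α₂|·ΔT = P·[1/(A₁E₁) + 1/(A₂E₂)].
|α₁ − α₂|·ΔT = 15.7×10⁻⁶ × 187 = 0.002936.
1/(A₁E₁) + 1/(A₂E₂) = 1/(1125×145×10³) + 1/(425×192×10³) = 1.839×10⁻⁸ N⁻¹.
So P = 0.002936 / 1.839×10⁻⁸ = 159.7 kN.
σ_{stainless steel} = P/A₂ = 159700/425 = 375.7 MPa, tensile.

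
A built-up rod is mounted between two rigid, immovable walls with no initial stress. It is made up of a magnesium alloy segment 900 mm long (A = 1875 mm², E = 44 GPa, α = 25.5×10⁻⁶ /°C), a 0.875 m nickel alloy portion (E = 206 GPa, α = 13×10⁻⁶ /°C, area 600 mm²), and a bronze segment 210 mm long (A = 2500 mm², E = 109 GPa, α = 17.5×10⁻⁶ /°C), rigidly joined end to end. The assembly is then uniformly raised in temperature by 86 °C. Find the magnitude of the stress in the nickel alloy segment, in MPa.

If the supports were absent, the total length change would be Σ αᵢΔT Lᵢ = 25.5×10⁻⁶×86×900 + 13×10⁻⁶×86×875 + 17.5×10⁻⁶×86×210 = 3.268 mm.
The walls prevent any net length change, so an axial force P (same in every segment) develops. Compatibility: P · Σ Lᵢ/(AᵢEᵢ) = δ_free.
The series flexibility is Σ Lᵢ/(AᵢEᵢ) = 900/(1875×44×10³) + 875/(600×206×10³) + 210/(2500×109×10³) = 1.876×10⁻⁵ mm/N.
So P = 3.268 / 1.876×10⁻⁵ = 174.2 kN, compressive.
σ_{nickel alloy} = P / A = 174200 / 600 = 290.3 MPa.

σ ≈ 290 MPa (compressive)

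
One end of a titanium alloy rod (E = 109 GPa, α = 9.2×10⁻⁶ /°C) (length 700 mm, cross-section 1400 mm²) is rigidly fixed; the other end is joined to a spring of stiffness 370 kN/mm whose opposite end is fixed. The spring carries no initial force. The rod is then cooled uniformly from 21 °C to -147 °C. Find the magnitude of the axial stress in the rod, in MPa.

Free thermal contraction: δ_free = αΔT L = 9.2×10⁻⁶ × 168 × 700 = 1.082 mm.
With a force P in the spring, the elastic change of the rod is PL/(AE) and that of the spring is P/k; compatibility requires their sum to equal δ_free.
So P = δ_free / [L/(AE) + 1/k] = 1.082 / [ 700/(1400×109×10³) + 1/(370×10³) ].
P = 1.082 / 7.29×10⁻⁶ = 148400 N.
σ = P/A = 148400/1400 = 106 MPa.

σ ≈ 106 MPa (tensile)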